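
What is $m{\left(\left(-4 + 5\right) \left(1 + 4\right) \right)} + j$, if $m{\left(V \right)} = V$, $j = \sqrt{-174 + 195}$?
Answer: $5 + \sqrt{21} \approx 9.5826$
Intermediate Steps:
$j = \sqrt{21} \approx 4.5826$
$m{\left(\left(-4 + 5\right) \left(1 + 4\right) \right)} + j = \left(-4 + 5\right) \left(1 + 4\right) + \sqrt{21} = 1 \cdot 5 + \sqrt{21} = 5 + \sqrt{21}$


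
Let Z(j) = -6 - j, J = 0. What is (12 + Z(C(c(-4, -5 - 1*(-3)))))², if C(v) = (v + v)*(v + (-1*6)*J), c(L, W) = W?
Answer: 4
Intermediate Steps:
C(v) = 2*v² (C(v) = (v + v)*(v - 1*6*0) = (2*v)*(v - 6*0) = (2*v)*(v + 0) = (2*v)*v = 2*v²)
(12 + Z(C(c(-4, -5 - 1*(-3)))))² = (12 + (-6 - 2*(-5 - 1*(-3))²))² = (12 + (-6 - 2*(-5 + 3)²))² = (12 + (-6 - 2*(-2)²))² = (12 + (-6 - 2*4))² = (12 + (-6 - 1*8))² = (12 + (-6 - 8))² = (12 - 14)² = (-2)² = 4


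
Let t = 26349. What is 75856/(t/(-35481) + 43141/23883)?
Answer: 10713303732648/150232109 ≈ 71312.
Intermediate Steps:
75856/(t/(-35481) + 43141/23883) = 75856/(26349/(-35481) + 43141/23883) = 75856/(26349*(-1/35481) + 43141*(1/23883)) = 75856/(-8783/11827 + 43141/23883) = 75856/(300464218/282464241) = 75856*(282464241/300464218) = 10713303732648/150232109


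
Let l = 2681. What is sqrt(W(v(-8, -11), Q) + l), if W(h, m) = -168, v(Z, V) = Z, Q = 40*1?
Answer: sqrt(2513) ≈ 50.130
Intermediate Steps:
Q = 40
sqrt(W(v(-8, -11), Q) + l) = sqrt(-168 + 2681) = sqrt(2513)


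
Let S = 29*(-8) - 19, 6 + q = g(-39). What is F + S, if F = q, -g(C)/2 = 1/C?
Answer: -10021/39 ≈ -256.95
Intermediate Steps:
g(C) = -2/C
q = -232/39 (q = -6 - 2/(-39) = -6 - 2*(-1/39) = -6 + 2/39 = -232/39 ≈ -5.9487)
S = -251 (S = -232 - 19 = -251)
F = -232/39 ≈ -5.9487
F + S = -232/39 - 251 = -10021/39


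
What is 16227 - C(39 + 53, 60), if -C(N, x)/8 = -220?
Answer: 14467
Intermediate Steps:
C(N, x) = 1760 (C(N, x) = -8*(-220) = 1760)
16227 - C(39 + 53, 60) = 16227 - 1*1760 = 16227 - 1760 = 14467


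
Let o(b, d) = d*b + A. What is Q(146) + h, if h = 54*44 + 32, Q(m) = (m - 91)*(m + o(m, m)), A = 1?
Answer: 1182873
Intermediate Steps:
o(b, d) = 1 + b*d (o(b, d) = d*b + 1 = b*d + 1 = 1 + b*d)
Q(m) = (-91 + m)*(1 + m + m**2) (Q(m) = (m - 91)*(m + (1 + m*m)) = (-91 + m)*(m + (1 + m**2)) = (-91 + m)*(1 + m + m**2))
h = 2408 (h = 2376 + 32 = 2408)
Q(146) + h = (-91 + 146**3 - 90*146 - 90*146**2) + 2408 = (-91 + 3112136 - 13140 - 90*21316) + 2408 = (-91 + 3112136 - 13140 - 1918440) + 2408 = 1180465 + 2408 = 1182873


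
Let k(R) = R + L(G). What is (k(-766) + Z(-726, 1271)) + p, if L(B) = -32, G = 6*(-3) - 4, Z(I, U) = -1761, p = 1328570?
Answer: 1326011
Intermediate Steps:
G = -22 (G = -18 - 4 = -22)
k(R) = -32 + R (k(R) = R - 32 = -32 + R)
(k(-766) + Z(-726, 1271)) + p = ((-32 - 766) - 1761) + 1328570 = (-798 - 1761) + 1328570 = -2559 + 1328570 = 1326011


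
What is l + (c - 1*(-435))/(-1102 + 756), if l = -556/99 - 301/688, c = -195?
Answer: -1848977/274032 ≈ -6.7473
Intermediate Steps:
l = -9589/1584 (l = -556*1/99 - 301*1/688 = -556/99 - 7/16 = -9589/1584 ≈ -6.0537)
l + (c - 1*(-435))/(-1102 + 756) = -9589/1584 + (-195 - 1*(-435))/(-1102 + 756) = -9589/1584 + (-195 + 435)/(-346) = -9589/1584 + 240*(-1/346) = -9589/1584 - 120/173 = -1848977/274032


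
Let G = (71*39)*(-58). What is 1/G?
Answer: -1/160602 ≈ -6.2266e-6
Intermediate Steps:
G = -160602 (G = 2769*(-58) = -160602)
1/G = 1/(-160602) = -1/160602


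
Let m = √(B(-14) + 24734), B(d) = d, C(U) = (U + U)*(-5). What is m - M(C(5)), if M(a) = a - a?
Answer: 4*√1545 ≈ 157.23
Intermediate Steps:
C(U) = -10*U (C(U) = (2*U)*(-5) = -10*U)
M(a) = 0
m = 4*√1545 (m = √(-14 + 24734) = √24720 = 4*√1545 ≈ 157.23)
m - M(C(5)) = 4*√1545 - 1*0 = 4*√1545 + 0 = 4*√1545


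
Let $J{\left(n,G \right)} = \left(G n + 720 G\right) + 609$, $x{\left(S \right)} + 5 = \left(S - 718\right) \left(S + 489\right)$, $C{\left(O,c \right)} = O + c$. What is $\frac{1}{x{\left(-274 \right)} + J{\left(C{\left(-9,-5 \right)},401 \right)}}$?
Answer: $\frac{1}{70430} \approx 1.4198 \cdot 10^{-5}$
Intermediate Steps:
$x{\left(S \right)} = -5 + \left(-718 + S\right) \left(489 + S\right)$ ($x{\left(S \right)} = -5 + \left(S - 718\right) \left(S + 489\right) = -5 + \left(-718 + S\right) \left(489 + S\right)$)
$J{\left(n,G \right)} = 609 + 720 G + G n$ ($J{\left(n,G \right)} = \left(720 G + G n\right) + 609 = 609 + 720 G + G n$)
$\frac{1}{x{\left(-274 \right)} + J{\left(C{\left(-9,-5 \right)},401 \right)}} = \frac{1}{\left(-351107 + \left(-274\right)^{2} - -62746\right) + \left(609 + 720 \cdot 401 + 401 \left(-9 - 5\right)\right)} = \frac{1}{\left(-351107 + 75076 + 62746\right) + \left(609 + 288720 + 401 \left(-14\right)\right)} = \frac{1}{-213285 + \left(609 + 288720 - 5614\right)} = \frac{1}{-213285 + 283715} = \frac{1}{70430}$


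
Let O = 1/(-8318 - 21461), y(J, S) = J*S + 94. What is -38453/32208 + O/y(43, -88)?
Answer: -704231505137/589860049680 ≈ -1.1939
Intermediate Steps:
y(J, S) = 94 + J*S
O = -1/29779 (O = 1/(-29779) = -1/29779 ≈ -3.3581e-5)
-38453/32208 + O/y(43, -88) = -38453/32208 - 1/(29779*(94 + 43*(-88))) = -38453*1/32208 - 1/(29779*(94 - 3784)) = -38453/32208 - 1/29779/(-3690) = -38453/32208 - 1/29779*(-1/3690) = -38453/32208 + 1/109884510 = -704231505137/589860049680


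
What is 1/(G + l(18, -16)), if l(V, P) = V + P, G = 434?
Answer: 1/436 ≈ 0.0022936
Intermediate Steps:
l(V, P) = P + V
1/(G + l(18, -16)) = 1/(434 + (-16 + 18)) = 1/(434 + 2) = 1/436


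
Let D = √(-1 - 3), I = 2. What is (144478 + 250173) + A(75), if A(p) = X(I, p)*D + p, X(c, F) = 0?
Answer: 394726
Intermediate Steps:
D = 2*I (D = √(-4) = 2*I ≈ 2.0*I)
A(p) = p (A(p) = 0*(2*I) + p = 0 + p = p)
(144478 + 250173) + A(75) = (144478 + 250173) + 75 = 394651 + 75 = 394726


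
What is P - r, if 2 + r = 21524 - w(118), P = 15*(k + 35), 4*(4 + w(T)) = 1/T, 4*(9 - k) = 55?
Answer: -9946101/472 ≈ -21072.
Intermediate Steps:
k = -19/4 (k = 9 - ¼*55 = 9 - 55/4 = -19/4 ≈ -4.7500)
w(T) = -4 + 1/(4*T)
P = 1815/4 (P = 15*(-19/4 + 35) = 15*(121/4) = 1815/4 ≈ 453.75)
r = 10160271/472 (r = -2 + (21524 - (-4 + (¼)/118)) = -2 + (21524 - (-4 + (¼)*(1/118))) = -2 + (21524 - (-4 + 1/472)) = -2 + (21524 - 1*(-1887/472)) = -2 + (21524 + 1887/472) = -2 + 10161215/472 = 10160271/472 ≈ 21526.)
P - r = 1815/4 - 1*10160271/472 = 1815/4 - 10160271/472 = -9946101/472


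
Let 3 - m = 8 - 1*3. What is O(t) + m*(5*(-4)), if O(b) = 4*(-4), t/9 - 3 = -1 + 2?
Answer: 24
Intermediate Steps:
t = 36 (t = 27 + 9*(-1 + 2) = 27 + 9*1 = 27 + 9 = 36)
O(b) = -16
m = -2 (m = 3 - (8 - 1*3) = 3 - (8 - 3) = 3 - 1*5 = 3 - 5 = -2)
O(t) + m*(5*(-4)) = -16 - 10*(-4) = -16 - 2*(-20) = -16 + 40 = 24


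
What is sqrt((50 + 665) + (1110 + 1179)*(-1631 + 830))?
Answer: I*sqrt(1832774) ≈ 1353.8*I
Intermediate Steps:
sqrt((50 + 665) + (1110 + 1179)*(-1631 + 830)) = sqrt(715 + 2289*(-801)) = sqrt(715 - 1833489) = sqrt(-1832774) = I*sqrt(1832774)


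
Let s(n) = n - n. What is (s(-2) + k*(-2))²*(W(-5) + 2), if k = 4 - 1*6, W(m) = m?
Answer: -48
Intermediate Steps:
k = -2 (k = 4 - 6 = -2)
s(n) = 0
(s(-2) + k*(-2))²*(W(-5) + 2) = (0 - 2*(-2))²*(-5 + 2) = (0 + 4)²*(-3) = 4²*(-3) = 16*(-3) = -48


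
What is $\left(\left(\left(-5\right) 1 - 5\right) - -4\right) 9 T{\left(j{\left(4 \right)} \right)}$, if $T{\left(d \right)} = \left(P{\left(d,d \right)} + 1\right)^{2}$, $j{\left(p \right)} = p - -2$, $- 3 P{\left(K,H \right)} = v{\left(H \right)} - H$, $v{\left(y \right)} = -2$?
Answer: $-726$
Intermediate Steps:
$P{\left(K,H \right)} = \frac{2}{3} + \frac{H}{3}$ ($P{\left(K,H \right)} = - \frac{-2 - H}{3} = \frac{2}{3} + \frac{H}{3}$)
$j{\left(p \right)} = 2 + p$ ($j{\left(p \right)} = p + 2 = 2 + p$)
$T{\left(d \right)} = \left(\frac{5}{3} + \frac{d}{3}\right)^{2}$ ($T{\left(d \right)} = \left(\left(\frac{2}{3} + \frac{d}{3}\right) + 1\right)^{2} = \left(\frac{5}{3} + \frac{d}{3}\right)^{2}$)
$\left(\left(\left(-5\right) 1 - 5\right) - -4\right) 9 T{\left(j{\left(4 \right)} \right)} = \left(\left(\left(-5\right) 1 - 5\right) - -4\right) 9 \frac{\left(5 + \left(2 + 4\right)\right)^{2}}{9} = \left(\left(-5 - 5\right) + 4\right) 9 \frac{\left(5 + 6\right)^{2}}{9} = \left(-10 + 4\right) 9 \frac{11^{2}}{9} = \left(-6\right) 9 \cdot \frac{1}{9} \cdot 121 = \left(-54\right) \frac{121}{9} = -726$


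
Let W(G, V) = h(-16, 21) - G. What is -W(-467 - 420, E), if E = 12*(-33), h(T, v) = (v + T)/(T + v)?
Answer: -888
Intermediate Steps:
h(T, v) = 1 (h(T, v) = (T + v)/(T + v) = 1)
E = -396
W(G, V) = 1 - G
-W(-467 - 420, E) = -(1 - (-467 - 420)) = -(1 - 1*(-887)) = -(1 + 887) = -1*888 = -888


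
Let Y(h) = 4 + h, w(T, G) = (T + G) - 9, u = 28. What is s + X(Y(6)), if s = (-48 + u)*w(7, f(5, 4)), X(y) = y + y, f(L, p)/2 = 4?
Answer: -100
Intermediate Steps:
f(L, p) = 8 (f(L, p) = 2*4 = 8)
w(T, G) = -9 + G + T (w(T, G) = (G + T) - 9 = -9 + G + T)
X(y) = 2*y
s = -120 (s = (-48 + 28)*(-9 + 8 + 7) = -20*6 = -120)
s + X(Y(6)) = -120 + 2*(4 + 6) = -120 + 2*10 = -120 + 20 = -100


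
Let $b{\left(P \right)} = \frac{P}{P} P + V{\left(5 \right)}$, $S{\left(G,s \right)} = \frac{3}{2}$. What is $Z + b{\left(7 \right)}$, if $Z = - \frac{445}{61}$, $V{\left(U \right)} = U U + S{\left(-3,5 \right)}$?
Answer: $\frac{3197}{122} \approx 26.205$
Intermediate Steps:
$S{\left(G,s \right)} = \frac{3}{2}$ ($S{\left(G,s \right)} = 3 \cdot \frac{1}{2} = \frac{3}{2}$)
$V{\left(U \right)} = \frac{3}{2} + U^{2}$ ($V{\left(U \right)} = U U + \frac{3}{2} = U^{2} + \frac{3}{2} = \frac{3}{2} + U^{2}$)
$Z = - \frac{445}{61}$ ($Z = \left(-445\right) \frac{1}{61} = - \frac{445}{61} \approx -7.2951$)
$b{\left(P \right)} = \frac{53}{2} + P$ ($b{\left(P \right)} = \frac{P}{P} P + \left(\frac{3}{2} + 5^{2}\right) = 1 P + \left(\frac{3}{2} + 25\right) = P + \frac{53}{2} = \frac{53}{2} + P$)
$Z + b{\left(7 \right)} = - \frac{445}{61} + \left(\frac{53}{2} + 7\right) = - \frac{445}{61} + \frac{67}{2} = \frac{3197}{122}$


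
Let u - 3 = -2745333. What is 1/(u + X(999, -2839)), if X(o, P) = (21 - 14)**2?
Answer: -1/2745281 ≈ -3.6426e-7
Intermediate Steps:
u = -2745330 (u = 3 - 2745333 = -2745330)
X(o, P) = 49 (X(o, P) = 7**2 = 49)
1/(u + X(999, -2839)) = 1/(-2745330 + 49) = 1/(-2745281) = -1/2745281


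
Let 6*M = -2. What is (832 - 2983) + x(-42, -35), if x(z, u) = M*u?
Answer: -6418/3 ≈ -2139.3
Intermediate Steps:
M = -⅓ (M = (⅙)*(-2) = -⅓ ≈ -0.33333)
x(z, u) = -u/3
(832 - 2983) + x(-42, -35) = (832 - 2983) - ⅓*(-35) = -2151 + 35/3 = -6418/3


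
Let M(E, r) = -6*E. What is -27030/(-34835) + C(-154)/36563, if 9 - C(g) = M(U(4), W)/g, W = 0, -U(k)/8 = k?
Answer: 15225284469/19614550417 ≈ 0.77622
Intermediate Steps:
U(k) = -8*k
C(g) = 9 - 192/g (C(g) = 9 - (-(-48)*4)/g = 9 - (-6*(-32))/g = 9 - 192/g)
-27030/(-34835) + C(-154)/36563 = -27030/(-34835) + (9 - 192/(-154))/36563 = -27030*(-1/34835) + (9 - 192*(-1/154))*(1/36563) = 5406/6967 + (9 + 96/77)*(1/36563) = 5406/6967 + (789/77)*(1/36563) = 5406/6967 + 789/2815351 = 15225284469/19614550417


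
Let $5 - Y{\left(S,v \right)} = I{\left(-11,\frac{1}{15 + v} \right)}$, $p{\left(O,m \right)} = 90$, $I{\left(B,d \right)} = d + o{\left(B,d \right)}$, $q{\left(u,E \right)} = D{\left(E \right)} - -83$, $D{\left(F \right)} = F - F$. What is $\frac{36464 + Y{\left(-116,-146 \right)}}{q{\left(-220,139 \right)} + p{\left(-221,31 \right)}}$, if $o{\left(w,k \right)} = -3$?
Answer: $\frac{4777833}{22663} \approx 210.82$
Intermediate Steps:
$D{\left(F \right)} = 0$
$q{\left(u,E \right)} = 83$ ($q{\left(u,E \right)} = 0 - -83 = 0 + 83 = 83$)
$I{\left(B,d \right)} = -3 + d$ ($I{\left(B,d \right)} = d - 3 = -3 + d$)
$Y{\left(S,v \right)} = 8 - \frac{1}{15 + v}$ ($Y{\left(S,v \right)} = 5 - \left(-3 + \frac{1}{15 + v}\right) = 5 + \left(3 - \frac{1}{15 + v}\right) = 8 - \frac{1}{15 + v}$)
$\frac{36464 + Y{\left(-116,-146 \right)}}{q{\left(-220,139 \right)} + p{\left(-221,31 \right)}} = \frac{36464 + \frac{119 + 8 \left(-146\right)}{15 - 146}}{83 + 90} = \frac{36464 + \frac{119 - 1168}{-131}}{173} = \left(36464 - - \frac{1049}{131}\right) \frac{1}{173} = \left(36464 + \frac{1049}{131}\right) \frac{1}{173} = \frac{4777833}{131} \cdot \frac{1}{173} = \frac{4777833}{22663}$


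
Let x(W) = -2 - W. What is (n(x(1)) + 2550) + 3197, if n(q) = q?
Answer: 5744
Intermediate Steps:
(n(x(1)) + 2550) + 3197 = ((-2 - 1*1) + 2550) + 3197 = ((-2 - 1) + 2550) + 3197 = (-3 + 2550) + 3197 = 2547 + 3197 = 5744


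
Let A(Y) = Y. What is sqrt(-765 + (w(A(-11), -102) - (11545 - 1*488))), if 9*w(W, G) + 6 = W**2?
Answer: I*sqrt(106283)/3 ≈ 108.67*I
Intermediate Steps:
w(W, G) = -2/3 + W**2/9
sqrt(-765 + (w(A(-11), -102) - (11545 - 1*488))) = sqrt(-765 + ((-2/3 + (1/9)*(-11)**2) - (11545 - 1*488))) = sqrt(-765 + ((-2/3 + (1/9)*121) - (11545 - 488))) = sqrt(-765 + ((-2/3 + 121/9) - 1*11057)) = sqrt(-765 + (115/9 - 11057)) = sqrt(-765 - 99398/9) = sqrt(-106283/9) = I*sqrt(106283)/3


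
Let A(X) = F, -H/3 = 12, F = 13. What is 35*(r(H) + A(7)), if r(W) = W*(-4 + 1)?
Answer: 4235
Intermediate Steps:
H = -36 (H = -3*12 = -36)
A(X) = 13
r(W) = -3*W (r(W) = W*(-3) = -3*W)
35*(r(H) + A(7)) = 35*(-3*(-36) + 13) = 35*(108 + 13) = 35*121 = 4235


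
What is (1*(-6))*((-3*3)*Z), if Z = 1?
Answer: 54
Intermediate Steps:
(1*(-6))*((-3*3)*Z) = (1*(-6))*(-3*3*1) = -(-54) = -6*(-9) = 54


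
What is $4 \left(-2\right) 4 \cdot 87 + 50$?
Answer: $-2734$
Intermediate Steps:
$4 \left(-2\right) 4 \cdot 87 + 50 = \left(-8\right) 4 \cdot 87 + 50 = \left(-32\right) 87 + 50 = -2784 + 50 = -2734$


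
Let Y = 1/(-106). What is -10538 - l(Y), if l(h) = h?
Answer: -1117027/106 ≈ -10538.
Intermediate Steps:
Y = -1/106 ≈ -0.0094340
-10538 - l(Y) = -10538 - 1*(-1/106) = -10538 + 1/106 = -1117027/106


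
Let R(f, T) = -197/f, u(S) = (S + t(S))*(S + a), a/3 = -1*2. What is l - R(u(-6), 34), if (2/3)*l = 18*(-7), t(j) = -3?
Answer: -20215/108 ≈ -187.18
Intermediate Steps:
a = -6 (a = 3*(-1*2) = 3*(-2) = -6)
u(S) = (-6 + S)*(-3 + S) (u(S) = (S - 3)*(S - 6) = (-3 + S)*(-6 + S) = (-6 + S)*(-3 + S))
l = -189 (l = 3*(18*(-7))/2 = (3/2)*(-126) = -189)
l - R(u(-6), 34) = -189 - (-197)/(18 + (-6)² - 9*(-6)) = -189 - (-197)/(18 + 36 + 54) = -189 - (-197)/108 = -189 - 1*(-197/108) = -189 + 197/108 = -20215/108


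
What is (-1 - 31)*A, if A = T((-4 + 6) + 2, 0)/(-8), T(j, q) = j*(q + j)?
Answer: 64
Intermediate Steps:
T(j, q) = j*(j + q)
A = -2 (A = (((-4 + 6) + 2)*(((-4 + 6) + 2) + 0))/(-8) = ((2 + 2)*((2 + 2) + 0))*(-⅛) = (4*(4 + 0))*(-⅛) = (4*4)*(-⅛) = 16*(-⅛) = -2)
(-1 - 31)*A = (-1 - 31)*(-2) = -32*(-2) = 64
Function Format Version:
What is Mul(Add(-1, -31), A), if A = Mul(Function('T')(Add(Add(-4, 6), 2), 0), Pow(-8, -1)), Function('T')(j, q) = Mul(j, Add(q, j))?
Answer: 64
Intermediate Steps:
Function('T')(j, q) = Mul(j, Add(j, q))
A = -2 (A = Mul(Mul(Add(Add(-4, 6), 2), Add(Add(Add(-4, 6), 2), 0)), Pow(-8, -1)) = Mul(Mul(Add(2, 2), Add(Add(2, 2), 0)), Rational(-1, 8)) = Mul(Mul(4, Add(4, 0)), Rational(-1, 8)) = Mul(Mul(4, 4), Rational(-1, 8)) = Mul(16, Rational(-1, 8)) = -2)
Mul(Add(-1, -31), A) = Mul(Add(-1, -31), -2) = Mul(-32, -2) = 64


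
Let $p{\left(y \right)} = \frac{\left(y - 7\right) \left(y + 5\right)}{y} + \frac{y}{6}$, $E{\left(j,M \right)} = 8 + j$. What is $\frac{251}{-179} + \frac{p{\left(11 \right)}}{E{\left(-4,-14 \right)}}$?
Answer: $\frac{24131}{47256} \approx 0.51064$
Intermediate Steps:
$p{\left(y \right)} = \frac{y}{6} + \frac{\left(-7 + y\right) \left(5 + y\right)}{y}$ ($p{\left(y \right)} = \frac{\left(-7 + y\right) \left(5 + y\right)}{y} + y \frac{1}{6} = \frac{\left(-7 + y\right) \left(5 + y\right)}{y} + \frac{y}{6} = \frac{y}{6} + \frac{\left(-7 + y\right) \left(5 + y\right)}{y}$)
$\frac{251}{-179} + \frac{p{\left(11 \right)}}{E{\left(-4,-14 \right)}} = \frac{251}{-179} + \frac{-2 - \frac{35}{11} + \frac{7}{6} \cdot 11}{8 - 4} = 251 \left(- \frac{1}{179}\right) + \frac{-2 - \frac{35}{11} + \frac{77}{6}}{4} = - \frac{251}{179} + \left(-2 - \frac{35}{11} + \frac{77}{6}\right) \frac{1}{4} = - \frac{251}{179} + \frac{505}{66} \cdot \frac{1}{4} = - \frac{251}{179} + \frac{505}{264} = \frac{24131}{47256}$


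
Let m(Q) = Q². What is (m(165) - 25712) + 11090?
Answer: 12603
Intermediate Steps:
(m(165) - 25712) + 11090 = (165² - 25712) + 11090 = (27225 - 25712) + 11090 = 1513 + 11090 = 12603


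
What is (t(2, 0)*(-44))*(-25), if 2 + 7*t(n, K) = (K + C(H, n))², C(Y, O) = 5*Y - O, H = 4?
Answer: 50600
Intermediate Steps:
C(Y, O) = -O + 5*Y
t(n, K) = -2/7 + (20 + K - n)²/7 (t(n, K) = -2/7 + (K + (-n + 5*4))²/7 = -2/7 + (K + (-n + 20))²/7 = -2/7 + (K + (20 - n))²/7 = -2/7 + (20 + K - n)²/7)
(t(2, 0)*(-44))*(-25) = ((-2/7 + (20 + 0 - 1*2)²/7)*(-44))*(-25) = ((-2/7 + (20 + 0 - 2)²/7)*(-44))*(-25) = ((-2/7 + (⅐)*18²)*(-44))*(-25) = ((-2/7 + (⅐)*324)*(-44))*(-25) = ((-2/7 + 324/7)*(-44))*(-25) = (46*(-44))*(-25) = -2024*(-25) = 50600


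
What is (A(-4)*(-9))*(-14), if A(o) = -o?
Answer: 504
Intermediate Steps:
(A(-4)*(-9))*(-14) = (-1*(-4)*(-9))*(-14) = (4*(-9))*(-14) = -36*(-14) = 504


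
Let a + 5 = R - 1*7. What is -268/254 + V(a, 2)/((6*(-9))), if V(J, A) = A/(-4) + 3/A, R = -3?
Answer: -7363/6858 ≈ -1.0736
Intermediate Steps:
a = -15 (a = -5 + (-3 - 1*7) = -5 + (-3 - 7) = -5 - 10 = -15)
V(J, A) = 3/A - A/4 (V(J, A) = A*(-1/4) + 3/A = -A/4 + 3/A = 3/A - A/4)
-268/254 + V(a, 2)/((6*(-9))) = -268/254 + (3/2 - 1/4*2)/((6*(-9))) = -268*1/254 + (3*(1/2) - 1/2)/(-54) = -134/127 + (3/2 - 1/2)*(-1/54) = -134/127 + 1*(-1/54) = -134/127 - 1/54 = -7363/6858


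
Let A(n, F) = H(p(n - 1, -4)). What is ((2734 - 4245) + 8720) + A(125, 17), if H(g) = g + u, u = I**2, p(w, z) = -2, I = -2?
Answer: 7211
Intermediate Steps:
u = 4 (u = (-2)**2 = 4)
H(g) = 4 + g (H(g) = g + 4 = 4 + g)
A(n, F) = 2 (A(n, F) = 4 - 2 = 2)
((2734 - 4245) + 8720) + A(125, 17) = ((2734 - 4245) + 8720) + 2 = (-1511 + 8720) + 2 = 7209 + 2 = 7211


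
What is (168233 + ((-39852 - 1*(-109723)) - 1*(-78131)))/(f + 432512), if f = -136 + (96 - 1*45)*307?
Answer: 316235/448033 ≈ 0.70583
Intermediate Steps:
f = 15521 (f = -136 + (96 - 45)*307 = -136 + 51*307 = -136 + 15657 = 15521)
(168233 + ((-39852 - 1*(-109723)) - 1*(-78131)))/(f + 432512) = (168233 + ((-39852 - 1*(-109723)) - 1*(-78131)))/(15521 + 432512) = (168233 + ((-39852 + 109723) + 78131))/448033 = (168233 + (69871 + 78131))*(1/448033) = (168233 + 148002)*(1/448033) = 316235*(1/448033) = 316235/448033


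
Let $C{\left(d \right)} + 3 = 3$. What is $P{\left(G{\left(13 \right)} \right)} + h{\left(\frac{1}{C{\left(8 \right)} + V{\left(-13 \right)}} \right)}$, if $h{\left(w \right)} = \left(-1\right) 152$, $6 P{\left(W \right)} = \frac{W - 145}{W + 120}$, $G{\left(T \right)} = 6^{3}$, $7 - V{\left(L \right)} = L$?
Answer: $- \frac{306361}{2016} \approx -151.96$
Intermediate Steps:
$C{\left(d \right)} = 0$ ($C{\left(d \right)} = -3 + 3 = 0$)
$V{\left(L \right)} = 7 - L$
$G{\left(T \right)} = 216$
$P{\left(W \right)} = \frac{-145 + W}{6 \left(120 + W\right)}$ ($P{\left(W \right)} = \frac{\left(W - 145\right) \frac{1}{W + 120}}{6} = \frac{\left(-145 + W\right) \frac{1}{120 + W}}{6} = \frac{\frac{1}{120 + W} \left(-145 + W\right)}{6} = \frac{-145 + W}{6 \left(120 + W\right)}$)
$h{\left(w \right)} = -152$
$P{\left(G{\left(13 \right)} \right)} + h{\left(\frac{1}{C{\left(8 \right)} + V{\left(-13 \right)}} \right)} = \frac{-145 + 216}{6 \left(120 + 216\right)} - 152 = \frac{1}{6} \cdot \frac{1}{336} \cdot 71 - 152 = \frac{71}{2016} - 152 = - \frac{306361}{2016}$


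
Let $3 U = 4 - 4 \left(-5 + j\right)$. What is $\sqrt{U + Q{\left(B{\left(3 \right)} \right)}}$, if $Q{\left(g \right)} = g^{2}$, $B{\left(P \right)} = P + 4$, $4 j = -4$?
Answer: $\frac{5 \sqrt{21}}{3} \approx 7.6376$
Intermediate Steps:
$j = -1$ ($j = \frac{1}{4} \left(-4\right) = -1$)
$B{\left(P \right)} = 4 + P$
$U = \frac{28}{3}$ ($U = \frac{4 - 4 \left(-5 - 1\right)}{3} = \frac{4 - -24}{3} = \frac{4 + 24}{3} = \frac{1}{3} \cdot 28 = \frac{28}{3} \approx 9.3333$)
$\sqrt{U + Q{\left(B{\left(3 \right)} \right)}} = \sqrt{\frac{28}{3} + \left(4 + 3\right)^{2}} = \sqrt{\frac{28}{3} + 7^{2}} = \sqrt{\frac{28}{3} + 49} = \sqrt{\frac{175}{3}} = \frac{5 \sqrt{21}}{3}$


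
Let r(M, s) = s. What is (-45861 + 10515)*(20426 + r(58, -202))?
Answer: -714837504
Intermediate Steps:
(-45861 + 10515)*(20426 + r(58, -202)) = (-45861 + 10515)*(20426 - 202) = -35346*20224 = -714837504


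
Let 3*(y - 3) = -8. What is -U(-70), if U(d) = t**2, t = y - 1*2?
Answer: -25/9 ≈ -2.7778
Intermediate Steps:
y = 1/3 (y = 3 + (1/3)*(-8) = 3 - 8/3 = 1/3 ≈ 0.33333)
t = -5/3 (t = 1/3 - 1*2 = 1/3 - 2 = -5/3 ≈ -1.6667)
U(d) = 25/9 (U(d) = (-5/3)**2 = 25/9)
-U(-70) = -1*25/9 = -25/9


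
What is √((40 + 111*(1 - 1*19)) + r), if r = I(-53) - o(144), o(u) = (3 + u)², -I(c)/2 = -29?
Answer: I*√23509 ≈ 153.33*I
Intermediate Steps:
I(c) = 58 (I(c) = -2*(-29) = 58)
r = -21551 (r = 58 - (3 + 144)² = 58 - 1*147² = 58 - 1*21609 = 58 - 21609 = -21551)
√((40 + 111*(1 - 1*19)) + r) = √((40 + 111*(1 - 1*19)) - 21551) = √((40 + 111*(1 - 19)) - 21551) = √((40 + 111*(-18)) - 21551) = √((40 - 1998) - 21551) = √(-1958 - 21551) = √(-23509) = I*√23509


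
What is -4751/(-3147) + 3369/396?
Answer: 462357/46156 ≈ 10.017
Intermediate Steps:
-4751/(-3147) + 3369/396 = -4751*(-1/3147) + 3369*(1/396) = 4751/3147 + 1123/132 = 462357/46156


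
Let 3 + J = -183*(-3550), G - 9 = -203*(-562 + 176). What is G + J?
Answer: 728014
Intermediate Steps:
G = 78367 (G = 9 - 203*(-562 + 176) = 9 - 203*(-386) = 9 + 78358 = 78367)
J = 649647 (J = -3 - 183*(-3550) = -3 + 649650 = 649647)
G + J = 78367 + 649647 = 728014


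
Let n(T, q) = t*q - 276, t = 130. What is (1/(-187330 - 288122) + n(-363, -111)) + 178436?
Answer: 77845755959/475452 ≈ 1.6373e+5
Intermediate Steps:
n(T, q) = -276 + 130*q (n(T, q) = 130*q - 276 = -276 + 130*q)
(1/(-187330 - 288122) + n(-363, -111)) + 178436 = (1/(-187330 - 288122) + (-276 + 130*(-111))) + 178436 = (1/(-475452) + (-276 - 14430)) + 178436 = (-1/475452 - 14706) + 178436 = -6991997113/475452 + 178436 = 77845755959/475452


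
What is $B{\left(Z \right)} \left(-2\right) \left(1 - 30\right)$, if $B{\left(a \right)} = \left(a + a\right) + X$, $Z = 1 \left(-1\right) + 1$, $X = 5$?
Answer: $290$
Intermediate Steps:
$Z = 0$ ($Z = -1 + 1 = 0$)
$B{\left(a \right)} = 5 + 2 a$ ($B{\left(a \right)} = \left(a + a\right) + 5 = 2 a + 5 = 5 + 2 a$)
$B{\left(Z \right)} \left(-2\right) \left(1 - 30\right) = \left(5 + 2 \cdot 0\right) \left(-2\right) \left(1 - 30\right) = \left(5 + 0\right) \left(-2\right) \left(1 - 30\right) = 5 \left(-2\right) \left(-29\right) = \left(-10\right) \left(-29\right) = 290$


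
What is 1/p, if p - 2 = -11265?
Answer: -1/11263 ≈ -8.8786e-5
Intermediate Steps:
p = -11263 (p = 2 - 11265 = -11263)
1/p = 1/(-11263) = -1/11263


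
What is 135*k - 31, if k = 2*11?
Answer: 2939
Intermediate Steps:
k = 22
135*k - 31 = 135*22 - 31 = 2970 - 31 = 2939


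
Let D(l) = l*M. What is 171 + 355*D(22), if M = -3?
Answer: -23259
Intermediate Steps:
D(l) = -3*l (D(l) = l*(-3) = -3*l)
171 + 355*D(22) = 171 + 355*(-3*22) = 171 + 355*(-66) = 171 - 23430 = -23259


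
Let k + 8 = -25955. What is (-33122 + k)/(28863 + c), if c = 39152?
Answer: -11817/13603 ≈ -0.86871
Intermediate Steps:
k = -25963 (k = -8 - 25955 = -25963)
(-33122 + k)/(28863 + c) = (-33122 - 25963)/(28863 + 39152) = -59085/68015 = -59085*1/68015 = -11817/13603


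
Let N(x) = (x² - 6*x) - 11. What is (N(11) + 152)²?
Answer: 38416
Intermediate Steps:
N(x) = -11 + x² - 6*x
(N(11) + 152)² = ((-11 + 11² - 6*11) + 152)² = ((-11 + 121 - 66) + 152)² = (44 + 152)² = 196² = 38416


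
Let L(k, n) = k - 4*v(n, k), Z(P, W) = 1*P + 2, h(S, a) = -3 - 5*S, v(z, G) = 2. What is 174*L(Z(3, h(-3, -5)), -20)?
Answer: -522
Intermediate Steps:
Z(P, W) = 2 + P (Z(P, W) = P + 2 = 2 + P)
L(k, n) = -8 + k (L(k, n) = k - 4*2 = k - 8 = -8 + k)
174*L(Z(3, h(-3, -5)), -20) = 174*(-8 + (2 + 3)) = 174*(-8 + 5) = 174*(-3) = -522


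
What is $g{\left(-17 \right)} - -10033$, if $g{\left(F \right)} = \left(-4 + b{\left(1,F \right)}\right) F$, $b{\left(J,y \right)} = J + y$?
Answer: $10373$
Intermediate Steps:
$g{\left(F \right)} = F \left(-3 + F\right)$ ($g{\left(F \right)} = \left(-4 + \left(1 + F\right)\right) F = \left(-3 + F\right) F = F \left(-3 + F\right)$)
$g{\left(-17 \right)} - -10033 = - 17 \left(-3 - 17\right) - -10033 = \left(-17\right) \left(-20\right) + 10033 = 340 + 10033 = 10373$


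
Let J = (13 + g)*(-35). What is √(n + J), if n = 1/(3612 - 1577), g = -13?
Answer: √2035/2035 ≈ 0.022168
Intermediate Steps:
n = 1/2035 ≈ 0.00049140
J = 0 (J = (13 - 13)*(-35) = 0*(-35) = 0)
√(n + J) = √(1/2035 + 0) = √(1/2035) = √2035/2035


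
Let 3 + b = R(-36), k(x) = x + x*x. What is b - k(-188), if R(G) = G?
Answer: -35195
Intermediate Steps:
k(x) = x + x²
b = -39 (b = -3 - 36 = -39)
b - k(-188) = -39 - (-188)*(1 - 188) = -39 - (-188)*(-187) = -39 - 1*35156 = -39 - 35156 = -35195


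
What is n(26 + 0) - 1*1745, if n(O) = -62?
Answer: -1807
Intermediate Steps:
n(26 + 0) - 1*1745 = -62 - 1*1745 = -62 - 1745 = -1807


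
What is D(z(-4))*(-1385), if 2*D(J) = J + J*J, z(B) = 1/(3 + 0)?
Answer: -2770/9 ≈ -307.78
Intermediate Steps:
z(B) = 1/3
D(J) = J/2 + J**2/2 (D(J) = (J + J*J)/2 = (J + J**2)/2 = J/2 + J**2/2)
D(z(-4))*(-1385) = ((1/2)*(1/3)*(1 + 1/3))*(-1385) = ((1/2)*(1/3)*(4/3))*(-1385) = (2/9)*(-1385) = -2770/9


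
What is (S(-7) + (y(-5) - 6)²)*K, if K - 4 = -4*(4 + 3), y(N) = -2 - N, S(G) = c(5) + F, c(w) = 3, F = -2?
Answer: -240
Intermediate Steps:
S(G) = 1 (S(G) = 3 - 2 = 1)
K = -24 (K = 4 - 4*(4 + 3) = 4 - 4*7 = 4 - 28 = -24)
(S(-7) + (y(-5) - 6)²)*K = (1 + ((-2 - 1*(-5)) - 6)²)*(-24) = (1 + ((-2 + 5) - 6)²)*(-24) = (1 + (3 - 6)²)*(-24) = (1 + (-3)²)*(-24) = (1 + 9)*(-24) = 10*(-24) = -240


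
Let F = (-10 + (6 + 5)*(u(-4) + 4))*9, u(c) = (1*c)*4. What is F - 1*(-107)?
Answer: -1171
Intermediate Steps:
u(c) = 4*c (u(c) = c*4 = 4*c)
F = -1278 (F = (-10 + (6 + 5)*(4*(-4) + 4))*9 = (-10 + 11*(-16 + 4))*9 = (-10 + 11*(-12))*9 = (-10 - 132)*9 = -142*9 = -1278)
F - 1*(-107) = -1278 - 1*(-107) = -1278 + 107 = -1171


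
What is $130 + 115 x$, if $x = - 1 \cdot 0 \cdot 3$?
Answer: $130$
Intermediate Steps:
$x = 0$ ($x = - 0 \cdot 3 = \left(-1\right) 0 = 0$)
$130 + 115 x = 130 + 115 \cdot 0 = 130 + 0 = 130$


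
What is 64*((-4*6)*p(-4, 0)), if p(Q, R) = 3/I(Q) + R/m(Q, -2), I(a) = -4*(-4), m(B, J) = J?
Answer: -288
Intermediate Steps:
I(a) = 16 (I(a) = -1*(-16) = 16)
p(Q, R) = 3/16 - R/2 (p(Q, R) = 3/16 + R/(-2) = 3*(1/16) + R*(-1/2) = 3/16 - R/2)
64*((-4*6)*p(-4, 0)) = 64*((-4*6)*(3/16 - 1/2*0)) = 64*(-24*(3/16 + 0)) = 64*(-24*3/16) = 64*(-9/2) = -288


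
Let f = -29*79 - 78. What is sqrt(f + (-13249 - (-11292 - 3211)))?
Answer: I*sqrt(1115) ≈ 33.392*I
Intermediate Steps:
f = -2369 (f = -2291 - 78 = -2369)
sqrt(f + (-13249 - (-11292 - 3211))) = sqrt(-2369 + (-13249 - (-11292 - 3211))) = sqrt(-2369 + (-13249 - 1*(-14503))) = sqrt(-2369 + (-13249 + 14503)) = sqrt(-2369 + 1254) = sqrt(-1115) = I*sqrt(1115)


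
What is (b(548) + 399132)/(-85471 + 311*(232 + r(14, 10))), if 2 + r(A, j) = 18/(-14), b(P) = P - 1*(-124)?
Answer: -466438/16731 ≈ -27.879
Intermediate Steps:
b(P) = 124 + P (b(P) = P + 124 = 124 + P)
r(A, j) = -23/7 (r(A, j) = -2 + 18/(-14) = -2 + 18*(-1/14) = -2 - 9/7 = -23/7)
(b(548) + 399132)/(-85471 + 311*(232 + r(14, 10))) = ((124 + 548) + 399132)/(-85471 + 311*(232 - 23/7)) = (672 + 399132)/(-85471 + 311*(1601/7)) = 399804/(-85471 + 497911/7) = 399804/(-100386/7) = 399804*(-7/100386) = -466438/16731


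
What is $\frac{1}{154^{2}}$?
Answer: $\frac{1}{23716} \approx 4.2166 \cdot 10^{-5}$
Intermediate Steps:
$\frac{1}{154^{2}} = \frac{1}{23716}$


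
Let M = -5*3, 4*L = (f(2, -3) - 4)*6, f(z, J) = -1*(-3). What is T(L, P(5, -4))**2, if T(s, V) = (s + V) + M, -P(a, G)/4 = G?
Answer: 1/4 ≈ 0.25000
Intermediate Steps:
P(a, G) = -4*G
f(z, J) = 3
L = -3/2 (L = ((3 - 4)*6)/4 = (-1*6)/4 = (1/4)*(-6) = -3/2 ≈ -1.5000)
M = -15
T(s, V) = -15 + V + s (T(s, V) = (s + V) - 15 = (V + s) - 15 = -15 + V + s)
T(L, P(5, -4))**2 = (-15 - 4*(-4) - 3/2)**2 = (-15 + 16 - 3/2)**2 = (-1/2)**2 = 1/4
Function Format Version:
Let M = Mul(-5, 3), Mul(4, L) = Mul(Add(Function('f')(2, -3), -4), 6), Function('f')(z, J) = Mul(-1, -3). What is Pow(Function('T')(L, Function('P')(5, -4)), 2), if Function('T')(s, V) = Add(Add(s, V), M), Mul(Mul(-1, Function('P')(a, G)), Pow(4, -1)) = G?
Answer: Rational(1, 4) ≈ 0.25000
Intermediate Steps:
Function('P')(a, G) = Mul(-4, G)
Function('f')(z, J) = 3
L = Rational(-3, 2) (L = Mul(Rational(1, 4), Mul(Add(3, -4), 6)) = Mul(Rational(1, 4), Mul(-1, 6)) = Mul(Rational(1, 4), -6) = Rational(-3, 2) ≈ -1.5000)
M = -15
Function('T')(s, V) = Add(-15, V, s) (Function('T')(s, V) = Add(Add(s, V), -15) = Add(Add(V, s), -15) = Add(-15, V, s))
Pow(Function('T')(L, Function('P')(5, -4)), 2) = Pow(Add(-15, Mul(-4, -4), Rational(-3, 2)), 2) = Pow(Add(-15, 16, Rational(-3, 2)), 2) = Pow(Rational(-1, 2), 2) = Rational(1, 4)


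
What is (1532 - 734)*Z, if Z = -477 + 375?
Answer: -81396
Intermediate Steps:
Z = -102
(1532 - 734)*Z = (1532 - 734)*(-102) = 798*(-102) = -81396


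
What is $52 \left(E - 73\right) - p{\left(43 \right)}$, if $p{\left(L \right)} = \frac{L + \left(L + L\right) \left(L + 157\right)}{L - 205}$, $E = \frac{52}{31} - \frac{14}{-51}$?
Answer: $- \frac{306327155}{85374} \approx -3588.1$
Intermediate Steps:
$E = \frac{3086}{1581}$ ($E = 52 \cdot \frac{1}{31} - - \frac{14}{51} = \frac{52}{31} + \frac{14}{51} = \frac{3086}{1581} \approx 1.9519$)
$p{\left(L \right)} = \frac{L + 2 L \left(157 + L\right)}{-205 + L}$
$52 \left(E - 73\right) - p{\left(43 \right)} = 52 \left(\frac{3086}{1581} - 73\right) - \frac{43 \left(315 + 2 \cdot 43\right)}{-205 + 43} = 52 \left(- \frac{112327}{1581}\right) - \frac{43 \left(315 + 86\right)}{-162} = - \frac{5841004}{1581} - 43 \left(- \frac{1}{162}\right) 401 = - \frac{5841004}{1581} - - \frac{17243}{162} = - \frac{5841004}{1581} + \frac{17243}{162} = - \frac{306327155}{85374}$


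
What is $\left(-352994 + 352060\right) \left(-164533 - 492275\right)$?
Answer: $613458672$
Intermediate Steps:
$\left(-352994 + 352060\right) \left(-164533 - 492275\right) = \left(-934\right) \left(-656808\right) = 613458672$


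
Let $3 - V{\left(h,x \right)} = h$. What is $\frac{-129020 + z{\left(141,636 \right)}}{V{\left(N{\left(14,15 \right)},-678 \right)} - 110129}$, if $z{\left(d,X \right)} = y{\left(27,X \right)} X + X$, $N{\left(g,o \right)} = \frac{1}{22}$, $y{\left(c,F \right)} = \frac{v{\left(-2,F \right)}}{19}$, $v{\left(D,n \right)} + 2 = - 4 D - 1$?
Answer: $\frac{53594552}{46032687} \approx 1.1643$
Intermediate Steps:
$v{\left(D,n \right)} = -3 - 4 D$ ($v{\left(D,n \right)} = -2 - \left(1 + 4 D\right) = -3 - 4 D$)
$y{\left(c,F \right)} = \frac{5}{19}$ ($y{\left(c,F \right)} = \frac{-3 - -8}{19} = \left(-3 + 8\right) \frac{1}{19} = 5 \cdot \frac{1}{19} = \frac{5}{19}$)
$N{\left(g,o \right)} = \frac{1}{22}$
$z{\left(d,X \right)} = \frac{24 X}{19}$ ($z{\left(d,X \right)} = \frac{5 X}{19} + X = \frac{24 X}{19}$)
$V{\left(h,x \right)} = 3 - h$
$\frac{-129020 + z{\left(141,636 \right)}}{V{\left(N{\left(14,15 \right)},-678 \right)} - 110129} = \frac{-129020 + \frac{24}{19} \cdot 636}{\left(3 - \frac{1}{22}\right) - 110129} = \frac{-129020 + \frac{15264}{19}}{\left(3 - \frac{1}{22}\right) - 110129} = - \frac{2436116}{19 \left(\frac{65}{22} - 110129\right)} = - \frac{2436116}{19 \left(- \frac{2422773}{22}\right)} = \left(- \frac{2436116}{19}\right) \left(- \frac{22}{2422773}\right) = \frac{53594552}{46032687}$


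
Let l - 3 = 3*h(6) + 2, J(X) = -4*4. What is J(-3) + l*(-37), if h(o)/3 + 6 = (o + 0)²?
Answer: -10191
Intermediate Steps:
h(o) = -18 + 3*o² (h(o) = -18 + 3*(o + 0)² = -18 + 3*o²)
J(X) = -16
l = 275 (l = 3 + (3*(-18 + 3*6²) + 2) = 3 + (3*(-18 + 3*36) + 2) = 3 + (3*(-18 + 108) + 2) = 3 + (3*90 + 2) = 3 + (270 + 2) = 3 + 272 = 275)
J(-3) + l*(-37) = -16 + 275*(-37) = -16 - 10175 = -10191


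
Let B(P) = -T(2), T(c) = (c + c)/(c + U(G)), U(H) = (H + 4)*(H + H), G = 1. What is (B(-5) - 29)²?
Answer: 7744/9 ≈ 860.44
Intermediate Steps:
U(H) = 2*H*(4 + H) (U(H) = (4 + H)*(2*H) = 2*H*(4 + H))
T(c) = 2*c/(10 + c) (T(c) = (c + c)/(c + 2*1*(4 + 1)) = (2*c)/(c + 2*1*5) = (2*c)/(c + 10) = (2*c)/(10 + c) = 2*c/(10 + c))
B(P) = -⅓ (B(P) = -2*2/(10 + 2) = -2*2/12 = -1*⅓ = -⅓)
(B(-5) - 29)² = (-⅓ - 29)² = (-88/3)² = 7744/9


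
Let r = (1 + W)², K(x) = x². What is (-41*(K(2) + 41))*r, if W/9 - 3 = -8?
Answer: -3571920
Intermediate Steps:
W = -45 (W = 27 + 9*(-8) = 27 - 72 = -45)
r = 1936 (r = (1 - 45)² = (-44)² = 1936)
(-41*(K(2) + 41))*r = -41*(2² + 41)*1936 = -41*(4 + 41)*1936 = -41*45*1936 = -1845*1936 = -3571920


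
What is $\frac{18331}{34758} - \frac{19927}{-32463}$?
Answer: $\frac{143077991}{125372106} \approx 1.1412$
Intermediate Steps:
$\frac{18331}{34758} - \frac{19927}{-32463} = 18331 \cdot \frac{1}{34758} - - \frac{19927}{32463} = \frac{18331}{34758} + \frac{19927}{32463} = \frac{143077991}{125372106}$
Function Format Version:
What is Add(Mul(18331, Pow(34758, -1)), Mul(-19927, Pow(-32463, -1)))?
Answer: Rational(143077991, 125372106) ≈ 1.1412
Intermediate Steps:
Add(Mul(18331, Pow(34758, -1)), Mul(-19927, Pow(-32463, -1))) = Add(Mul(18331, Rational(1, 34758)), Mul(-19927, Rational(-1, 32463))) = Add(Rational(18331, 34758), Rational(19927, 32463)) = Rational(143077991, 125372106)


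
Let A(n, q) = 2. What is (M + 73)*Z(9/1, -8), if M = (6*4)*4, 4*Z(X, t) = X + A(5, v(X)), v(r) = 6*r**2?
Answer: 1859/4 ≈ 464.75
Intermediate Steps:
Z(X, t) = 1/2 + X/4 (Z(X, t) = (X + 2)/4 = (2 + X)/4 = 1/2 + X/4)
M = 96 (M = 24*4 = 96)
(M + 73)*Z(9/1, -8) = (96 + 73)*(1/2 + (9/1)/4) = 169*(1/2 + (9*1)/4) = 169*(1/2 + (1/4)*9) = 169*(1/2 + 9/4) = 169*(11/4) = 1859/4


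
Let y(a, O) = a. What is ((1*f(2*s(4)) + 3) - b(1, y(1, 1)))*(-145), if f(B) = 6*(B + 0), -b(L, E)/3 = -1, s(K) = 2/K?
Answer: -870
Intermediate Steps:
b(L, E) = 3 (b(L, E) = -3*(-1) = 3)
f(B) = 6*B
((1*f(2*s(4)) + 3) - b(1, y(1, 1)))*(-145) = ((1*(6*(2*(2/4))) + 3) - 1*3)*(-145) = ((1*(6*(2*(2*(1/4)))) + 3) - 3)*(-145) = ((1*(6*(2*(1/2))) + 3) - 3)*(-145) = ((1*(6*1) + 3) - 3)*(-145) = ((1*6 + 3) - 3)*(-145) = ((6 + 3) - 3)*(-145) = (9 - 3)*(-145) = 6*(-145) = -870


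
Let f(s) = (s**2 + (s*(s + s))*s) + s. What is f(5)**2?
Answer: 78400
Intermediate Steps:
f(s) = s + s**2 + 2*s**3 (f(s) = (s**2 + (s*(2*s))*s) + s = (s**2 + (2*s**2)*s) + s = (s**2 + 2*s**3) + s = s + s**2 + 2*s**3)
f(5)**2 = (5*(1 + 5 + 2*5**2))**2 = (5*(1 + 5 + 2*25))**2 = (5*(1 + 5 + 50))**2 = (5*56)**2 = 280**2 = 78400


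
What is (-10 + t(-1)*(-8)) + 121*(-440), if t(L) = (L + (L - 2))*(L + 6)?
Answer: -53090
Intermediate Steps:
t(L) = (-2 + 2*L)*(6 + L) (t(L) = (L + (-2 + L))*(6 + L) = (-2 + 2*L)*(6 + L))
(-10 + t(-1)*(-8)) + 121*(-440) = (-10 + (-12 + 2*(-1)**2 + 10*(-1))*(-8)) + 121*(-440) = (-10 + (-12 + 2*1 - 10)*(-8)) - 53240 = (-10 + (-12 + 2 - 10)*(-8)) - 53240 = (-10 - 20*(-8)) - 53240 = (-10 + 160) - 53240 = 150 - 53240 = -53090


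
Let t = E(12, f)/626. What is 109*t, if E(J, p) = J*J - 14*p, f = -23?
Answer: 25397/313 ≈ 81.141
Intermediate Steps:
E(J, p) = J² - 14*p
t = 233/313 (t = (12² - 14*(-23))/626 = (144 + 322)*(1/626) = 466*(1/626) = 233/313 ≈ 0.74441)
109*t = 109*(233/313) = 25397/313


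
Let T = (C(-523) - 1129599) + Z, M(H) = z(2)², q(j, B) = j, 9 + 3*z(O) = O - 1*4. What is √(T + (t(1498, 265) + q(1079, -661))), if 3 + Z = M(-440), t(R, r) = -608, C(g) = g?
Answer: 7*I*√207485/3 ≈ 1062.8*I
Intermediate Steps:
z(O) = -13/3 + O/3 (z(O) = -3 + (O - 1*4)/3 = -3 + (O - 4)/3 = -3 + (-4 + O)/3 = -3 + (-4/3 + O/3) = -13/3 + O/3)
M(H) = 121/9 (M(H) = (-13/3 + (⅓)*2)² = (-13/3 + ⅔)² = (-11/3)² = 121/9)
Z = 94/9 (Z = -3 + 121/9 = 94/9 ≈ 10.444)
T = -10171004/9 (T = (-523 - 1129599) + 94/9 = -1130122 + 94/9 = -10171004/9 ≈ -1.1301e+6)
√(T + (t(1498, 265) + q(1079, -661))) = √(-10171004/9 + (-608 + 1079)) = √(-10171004/9 + 471) = √(-10166765/9) = 7*I*√207485/3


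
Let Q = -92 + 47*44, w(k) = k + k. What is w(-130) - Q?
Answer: -2236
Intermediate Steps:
w(k) = 2*k
Q = 1976 (Q = -92 + 2068 = 1976)
w(-130) - Q = 2*(-130) - 1*1976 = -260 - 1976 = -2236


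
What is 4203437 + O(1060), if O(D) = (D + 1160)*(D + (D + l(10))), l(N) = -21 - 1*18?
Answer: 8823257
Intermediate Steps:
l(N) = -39 (l(N) = -21 - 18 = -39)
O(D) = (-39 + 2*D)*(1160 + D) (O(D) = (D + 1160)*(D + (D - 39)) = (1160 + D)*(D + (-39 + D)) = (1160 + D)*(-39 + 2*D) = (-39 + 2*D)*(1160 + D))
4203437 + O(1060) = 4203437 + (-45240 + 2*1060**2 + 2281*1060) = 4203437 + (-45240 + 2*1123600 + 2417860) = 4203437 + (-45240 + 2247200 + 2417860) = 4203437 + 4619820 = 8823257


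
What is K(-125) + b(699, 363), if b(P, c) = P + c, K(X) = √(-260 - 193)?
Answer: 1062 + I*√453 ≈ 1062.0 + 21.284*I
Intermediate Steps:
K(X) = I*√453 (K(X) = √(-453) = I*√453)
K(-125) + b(699, 363) = I*√453 + (699 + 363) = I*√453 + 1062 = 1062 + I*√453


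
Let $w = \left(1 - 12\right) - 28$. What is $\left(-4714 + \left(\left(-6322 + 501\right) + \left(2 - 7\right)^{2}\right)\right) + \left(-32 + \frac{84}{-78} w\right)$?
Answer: $-10500$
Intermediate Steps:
$w = -39$ ($w = -11 - 28 = -39$)
$\left(-4714 + \left(\left(-6322 + 501\right) + \left(2 - 7\right)^{2}\right)\right) + \left(-32 + \frac{84}{-78} w\right) = \left(-4714 + \left(\left(-6322 + 501\right) + \left(2 - 7\right)^{2}\right)\right) - \left(32 - \frac{84}{-78} \left(-39\right)\right) = \left(-4714 - \left(5821 - \left(-5\right)^{2}\right)\right) - \left(32 - 84 \left(- \frac{1}{78}\right) \left(-39\right)\right) = \left(-4714 + \left(-5821 + 25\right)\right) - -10 = \left(-4714 - 5796\right) + \left(-32 + 42\right) = -10510 + 10 = -10500$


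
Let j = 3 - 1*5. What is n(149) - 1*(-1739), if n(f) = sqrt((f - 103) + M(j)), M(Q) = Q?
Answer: 1739 + 2*sqrt(11) ≈ 1745.6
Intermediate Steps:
j = -2 (j = 3 - 5 = -2)
n(f) = sqrt(-105 + f) (n(f) = sqrt((f - 103) - 2) = sqrt((-103 + f) - 2) = sqrt(-105 + f))
n(149) - 1*(-1739) = sqrt(-105 + 149) - 1*(-1739) = sqrt(44) + 1739 = 2*sqrt(11) + 1739 = 1739 + 2*sqrt(11)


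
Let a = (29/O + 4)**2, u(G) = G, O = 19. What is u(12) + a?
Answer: 15357/361 ≈ 42.540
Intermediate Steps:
a = 11025/361 (a = (29/19 + 4)**2 = (105/19)**2 = 11025/361 ≈ 30.540)
u(12) + a = 12 + 11025/361 = 15357/361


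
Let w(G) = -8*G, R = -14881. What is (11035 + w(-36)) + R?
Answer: -3558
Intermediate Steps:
(11035 + w(-36)) + R = (11035 - 8*(-36)) - 14881 = (11035 + 288) - 14881 = 11323 - 14881 = -3558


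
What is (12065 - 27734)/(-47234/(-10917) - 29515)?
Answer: 171058473/322168021 ≈ 0.53096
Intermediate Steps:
(12065 - 27734)/(-47234/(-10917) - 29515) = -15669/(-47234*(-1/10917) - 29515) = -15669/(47234/10917 - 29515) = -15669/(-322168021/10917) = -15669*(-10917/322168021) = 171058473/322168021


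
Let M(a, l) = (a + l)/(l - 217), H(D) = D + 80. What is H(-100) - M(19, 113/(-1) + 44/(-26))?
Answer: -21871/1078 ≈ -20.288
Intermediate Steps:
H(D) = 80 + D
M(a, l) = (a + l)/(-217 + l)
H(-100) - M(19, 113/(-1) + 44/(-26)) = (80 - 100) - (19 + (113/(-1) + 44/(-26)))/(-217 + (113/(-1) + 44/(-26))) = -20 - (19 + (113*(-1) + 44*(-1/26)))/(-217 + (113*(-1) + 44*(-1/26))) = -20 - (19 + (-113 - 22/13))/(-217 + (-113 - 22/13)) = -20 - (19 - 1491/13)/(-217 - 1491/13) = -20 - (-1244)/((-4312/13)*13) = -20 - (-13)*(-1244)/(4312*13) = -20 - 1*311/1078 = -20 - 311/1078 = -21871/1078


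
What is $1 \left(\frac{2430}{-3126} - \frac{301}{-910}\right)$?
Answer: $- \frac{30247}{67730} \approx -0.44658$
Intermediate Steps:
$1 \left(\frac{2430}{-3126} - \frac{301}{-910}\right) = 1 \left(2430 \left(- \frac{1}{3126}\right) - - \frac{43}{130}\right) = 1 \left(- \frac{405}{521} + \frac{43}{130}\right) = 1 \left(- \frac{30247}{67730}\right) = - \frac{30247}{67730}$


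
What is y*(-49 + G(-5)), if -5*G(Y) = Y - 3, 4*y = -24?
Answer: 1422/5 ≈ 284.40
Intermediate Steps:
y = -6 (y = (¼)*(-24) = -6)
G(Y) = ⅗ - Y/5 (G(Y) = -(Y - 3)/5 = -(-3 + Y)/5 = ⅗ - Y/5)
y*(-49 + G(-5)) = -6*(-49 + (⅗ - ⅕*(-5))) = -6*(-49 + (⅗ + 1)) = -6*(-49 + 8/5) = -6*(-237/5) = 1422/5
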